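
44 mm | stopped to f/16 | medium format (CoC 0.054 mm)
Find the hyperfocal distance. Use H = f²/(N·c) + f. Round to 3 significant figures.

2.28 m

Hyperfocal distance H = f²/(N·c) + f = 44²/(16 × 0.054) + 44 = 1936/0.864 + 44 ≈ 2284.7 mm ≈ 2.28 m.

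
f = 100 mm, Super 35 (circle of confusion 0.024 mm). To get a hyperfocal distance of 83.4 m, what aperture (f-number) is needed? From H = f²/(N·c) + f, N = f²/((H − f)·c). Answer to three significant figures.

Rearrange H = f²/(N·c) + f for N: N = f² / ((H − f)·c).
N = 100² / ((83400 − 100) × 0.024) = 10000 / 1999 ≈ 5.

f/5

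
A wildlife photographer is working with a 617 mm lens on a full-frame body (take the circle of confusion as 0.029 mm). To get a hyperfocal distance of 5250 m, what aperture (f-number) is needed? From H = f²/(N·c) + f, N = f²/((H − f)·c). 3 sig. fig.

Rearrange H = f²/(N·c) + f for N: N = f² / ((H − f)·c).
N = 617² / ((5250000 − 617) × 0.029) = 380689 / 152232 ≈ 2.50.

f/2.50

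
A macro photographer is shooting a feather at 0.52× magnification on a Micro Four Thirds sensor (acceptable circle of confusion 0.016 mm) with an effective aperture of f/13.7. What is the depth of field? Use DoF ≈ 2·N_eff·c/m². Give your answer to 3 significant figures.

1.62 mm

At magnification m, DoF ≈ 2·N_eff·c/m² = 2 × 13.7 × 0.016 / 0.52² = 0.4384 / 0.2704 ≈ 1.62 mm.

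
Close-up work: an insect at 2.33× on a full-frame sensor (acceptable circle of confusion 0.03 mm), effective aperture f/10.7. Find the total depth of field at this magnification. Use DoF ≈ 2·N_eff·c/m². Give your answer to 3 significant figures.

At magnification m, DoF ≈ 2·N_eff·c/m² = 2 × 10.7 × 0.03 / 2.33² = 0.642 / 5.429 ≈ 0.118 mm.

0.118 mm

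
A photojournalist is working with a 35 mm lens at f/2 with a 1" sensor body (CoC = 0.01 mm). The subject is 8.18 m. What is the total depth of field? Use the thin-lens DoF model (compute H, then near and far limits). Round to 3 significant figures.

2.21 m

Hyperfocal distance H = f²/(N·c) + f = 35²/(2 × 0.01) + 35 = 1225/0.02 + 35 ≈ 61285.0 mm ≈ 61.28 m.
Near limit Dn = s·(H − f)/(H + s − 2f) = 8180 × (61285.0 − 35) / (61285.0 + 8180 − 2 × 35) = 8180 × 61250.0 / 69395.0 ≈ 7219.9 mm.
Far limit Df = s·(H − f)/(H − s) = 8180 × (61285.0 − 35) / (61285.0 − 8180) = 8180 × 61250.0 / 53105.0 ≈ 9434.6 mm.
Depth of field = Df − Dn = 9434.6 − 7219.9 ≈ 2214.7 mm ≈ 2.21 m.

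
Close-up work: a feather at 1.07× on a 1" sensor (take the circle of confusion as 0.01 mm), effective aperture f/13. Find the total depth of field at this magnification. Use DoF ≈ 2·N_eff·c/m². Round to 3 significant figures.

At magnification m, DoF ≈ 2·N_eff·c/m² = 2 × 13 × 0.01 / 1.07² = 0.26 / 1.145 ≈ 0.227 mm.

0.227 mm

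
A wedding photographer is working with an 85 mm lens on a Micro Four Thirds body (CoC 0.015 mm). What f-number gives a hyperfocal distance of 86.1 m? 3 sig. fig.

f/5.60

Rearrange H = f²/(N·c) + f for N: N = f² / ((H − f)·c).
N = 85² / ((86100 − 85) × 0.015) = 7225 / 1290 ≈ 5.60.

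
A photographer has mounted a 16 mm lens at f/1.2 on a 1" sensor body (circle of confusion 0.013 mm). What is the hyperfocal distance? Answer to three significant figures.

Hyperfocal distance H = f²/(N·c) + f = 16²/(1.2 × 0.013) + 16 = 256/0.0156 + 16 ≈ 16426.3 mm ≈ 16.4 m.

16.4 m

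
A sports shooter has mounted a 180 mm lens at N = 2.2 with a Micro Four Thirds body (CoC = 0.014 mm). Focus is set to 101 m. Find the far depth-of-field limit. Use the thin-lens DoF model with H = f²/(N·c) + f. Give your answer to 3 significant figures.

Hyperfocal distance H = f²/(N·c) + f = 180²/(2.2 × 0.014) + 180 = 32400/0.0308 + 180 ≈ 1052128.1 mm ≈ 1052 m.
Far limit Df = s·(H − f)/(H − s) = 101000 × (1052128.1 − 180) / (1052128.1 − 101000) = 101000 × 1051948.1 / 951128.1 ≈ 111706 mm ≈ 112 m.

112 m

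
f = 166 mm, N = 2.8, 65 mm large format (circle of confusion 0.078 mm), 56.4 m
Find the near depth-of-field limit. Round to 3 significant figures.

Hyperfocal distance H = f²/(N·c) + f = 166²/(2.8 × 0.078) + 166 = 27556/0.2184 + 166 ≈ 126338.2 mm ≈ 126.3 m.
Near limit Dn = s·(H − f)/(H + s − 2f) = 56400 × (126338.2 − 166) / (126338.2 + 56400 − 2 × 166) = 56400 × 126172.2 / 182406.2 ≈ 39012 mm ≈ 39.0 m.

39.0 m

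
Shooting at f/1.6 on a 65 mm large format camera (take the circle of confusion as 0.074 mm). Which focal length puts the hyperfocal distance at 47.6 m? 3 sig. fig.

From H = f²/(N·c) + f, with f ≪ H: f ≈ √(H·N·c) = √(47600 × 1.6 × 0.074) = √5635.8 ≈ 75.07 mm.
Exact: f² + N·c·f − N·c·H = 0 ⇒ f = (−N·c + √((N·c)² + 4·N·c·H))/2 = (−0.1184 + √22543)/2 ≈ 75.013 mm ≈ 75.0 mm.

75.0 mm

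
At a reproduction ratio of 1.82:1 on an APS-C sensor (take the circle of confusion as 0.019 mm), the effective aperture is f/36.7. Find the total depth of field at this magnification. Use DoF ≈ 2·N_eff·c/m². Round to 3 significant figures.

0.421 mm

At magnification m, DoF ≈ 2·N_eff·c/m² = 2 × 36.7 × 0.019 / 1.82² = 1.395 / 3.312 ≈ 0.421 mm.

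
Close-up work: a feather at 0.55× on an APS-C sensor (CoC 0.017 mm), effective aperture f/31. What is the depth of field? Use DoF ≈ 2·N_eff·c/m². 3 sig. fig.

At magnification m, DoF ≈ 2·N_eff·c/m² = 2 × 31 × 0.017 / 0.55² = 1.054 / 0.3025 ≈ 3.48 mm.

3.48 mm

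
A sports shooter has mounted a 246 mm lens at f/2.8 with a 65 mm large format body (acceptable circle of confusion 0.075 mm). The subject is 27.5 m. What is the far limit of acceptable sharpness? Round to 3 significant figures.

Hyperfocal distance H = f²/(N·c) + f = 246²/(2.8 × 0.075) + 246 = 60516/0.21 + 246 ≈ 288417.4 mm ≈ 288.4 m.
Far limit Df = s·(H − f)/(H − s) = 27500 × (288417.4 − 246) / (288417.4 − 27500) = 27500 × 288171.4 / 260917.4 ≈ 30372 mm ≈ 30.4 m.

30.4 m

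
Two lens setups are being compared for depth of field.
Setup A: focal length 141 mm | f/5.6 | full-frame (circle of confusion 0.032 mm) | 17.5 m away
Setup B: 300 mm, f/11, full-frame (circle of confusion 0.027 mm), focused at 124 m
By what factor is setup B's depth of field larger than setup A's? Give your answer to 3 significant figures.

21.6

Setup A: H = 141²/(5.6×0.032) + 141 ≈ 111084.1 mm; DoF = Df − Dn = 20746.1 − 15132.3 ≈ 5613.8 mm.
Setup B: H = 300²/(11×0.027) + 300 ≈ 303330.3 mm; DoF = Df − Dn = 209534 − 88055 ≈ 121479 mm.
Ratio = 121479 / 5613.8 ≈ 21.6.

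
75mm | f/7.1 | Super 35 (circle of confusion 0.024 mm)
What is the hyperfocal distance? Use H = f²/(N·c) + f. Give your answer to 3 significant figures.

Hyperfocal distance H = f²/(N·c) + f = 75²/(7.1 × 0.024) + 75 = 5625/0.1704 + 75 ≈ 33085.6 mm ≈ 33.1 m.

33.1 m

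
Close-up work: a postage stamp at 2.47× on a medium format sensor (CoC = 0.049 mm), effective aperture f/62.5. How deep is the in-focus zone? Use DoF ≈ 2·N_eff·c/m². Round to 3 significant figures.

At magnification m, DoF ≈ 2·N_eff·c/m² = 2 × 62.5 × 0.049 / 2.47² = 6.125 / 6.101 ≈ 1 mm.

1.00 mm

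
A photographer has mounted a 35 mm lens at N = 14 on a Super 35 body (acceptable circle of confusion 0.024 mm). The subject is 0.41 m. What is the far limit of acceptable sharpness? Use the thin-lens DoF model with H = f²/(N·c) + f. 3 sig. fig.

457 mm

Hyperfocal distance H = f²/(N·c) + f = 35²/(14 × 0.024) + 35 = 1225/0.336 + 35 ≈ 3680.8 mm ≈ 3.681 m.
Far limit Df = s·(H − f)/(H − s) = 410 × (3680.8 − 35) / (3680.8 − 410) = 410 × 3645.8 / 3270.8 ≈ 457.01 mm.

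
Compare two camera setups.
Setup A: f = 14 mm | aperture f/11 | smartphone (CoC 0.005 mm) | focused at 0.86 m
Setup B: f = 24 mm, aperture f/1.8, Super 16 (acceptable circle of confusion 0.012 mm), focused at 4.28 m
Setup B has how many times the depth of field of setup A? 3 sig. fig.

3.24

Setup A: H = 14²/(11×0.005) + 14 ≈ 3577.6 mm; DoF = Df − Dn = 1127.72 − 695.01 ≈ 432.71 mm.
Setup B: H = 24²/(1.8×0.012) + 24 ≈ 26690.7 mm; DoF = Df − Dn = 5092.8 − 3690.9 ≈ 1401.9 mm.
Ratio = 1401.9 / 432.71 ≈ 3.24.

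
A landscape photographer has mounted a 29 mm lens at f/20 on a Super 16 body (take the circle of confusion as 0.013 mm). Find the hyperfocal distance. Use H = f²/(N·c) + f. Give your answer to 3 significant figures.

Hyperfocal distance H = f²/(N·c) + f = 29²/(20 × 0.013) + 29 = 841/0.26 + 29 ≈ 3263.6 mm ≈ 3.26 m.

3.26 m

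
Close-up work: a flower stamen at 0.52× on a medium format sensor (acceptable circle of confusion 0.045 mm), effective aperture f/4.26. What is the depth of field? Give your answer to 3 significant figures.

1.42 mm

At magnification m, DoF ≈ 2·N_eff·c/m² = 2 × 4.26 × 0.045 / 0.52² = 0.3834 / 0.2704 ≈ 1.42 mm.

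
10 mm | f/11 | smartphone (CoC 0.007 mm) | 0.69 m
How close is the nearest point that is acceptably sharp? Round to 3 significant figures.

Hyperfocal distance H = f²/(N·c) + f = 10²/(11 × 0.007) + 10 = 100/0.077 + 10 ≈ 1308.7 mm ≈ 1.309 m.
Near limit Dn = s·(H − f)/(H + s − 2f) = 690 × (1308.7 − 10) / (1308.7 + 690 − 2 × 10) = 690 × 1298.7 / 1978.7 ≈ 452.87 mm.

453 mm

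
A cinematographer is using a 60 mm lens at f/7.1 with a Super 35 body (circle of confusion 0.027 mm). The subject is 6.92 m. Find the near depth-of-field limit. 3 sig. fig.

Hyperfocal distance H = f²/(N·c) + f = 60²/(7.1 × 0.027) + 60 = 3600/0.1917 + 60 ≈ 18839.3 mm ≈ 18.84 m.
Near limit Dn = s·(H − f)/(H + s − 2f) = 6920 × (18839.3 − 60) / (18839.3 + 6920 − 2 × 60) = 6920 × 18779.3 / 25639.3 ≈ 5068.5 mm ≈ 5.07 m.

5.07 m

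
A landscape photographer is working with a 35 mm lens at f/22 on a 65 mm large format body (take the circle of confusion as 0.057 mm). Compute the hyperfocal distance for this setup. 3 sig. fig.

Hyperfocal distance H = f²/(N·c) + f = 35²/(22 × 0.057) + 35 = 1225/1.254 + 35 ≈ 1011.9 mm ≈ 1.01 m.

1.01 m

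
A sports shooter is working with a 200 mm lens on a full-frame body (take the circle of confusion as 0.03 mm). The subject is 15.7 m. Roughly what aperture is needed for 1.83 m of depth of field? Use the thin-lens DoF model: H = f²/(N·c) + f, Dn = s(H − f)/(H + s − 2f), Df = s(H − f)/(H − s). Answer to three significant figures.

Write h = H − f = f²/(N·c). The thin-lens limits are Dn = s·h/(h + (s−f)) and Df = s·h/(h − (s−f)), so DoF = Df − Dn = 2·s·(s−f)·h / (h² − (s−f)²).
That is a quadratic in h: DoF·h² − 2·s·(s−f)·h − DoF·(s−f)² = 0 ⇒ h = (s−f)·(s + √(s² + DoF²)) / DoF = 15500 × (15700 + √(15700² + 1830²)) / 1830 = 15500 × (15700 + 15806.3) / 1830 ≈ 266857 mm.
Then N = f²/(c·h) = 200² / (0.03 × 266857) = 40000 / 8005.7 ≈ 5.

f/5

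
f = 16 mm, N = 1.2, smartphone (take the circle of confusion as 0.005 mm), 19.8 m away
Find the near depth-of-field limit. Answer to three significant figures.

Hyperfocal distance H = f²/(N·c) + f = 16²/(1.2 × 0.005) + 16 = 256/0.006 + 16 ≈ 42682.7 mm ≈ 42.68 m.
Near limit Dn = s·(H − f)/(H + s − 2f) = 19800 × (42682.7 − 16) / (42682.7 + 19800 − 2 × 16) = 19800 × 42666.7 / 62450.7 ≈ 13527 mm ≈ 13.5 m.

13.5 m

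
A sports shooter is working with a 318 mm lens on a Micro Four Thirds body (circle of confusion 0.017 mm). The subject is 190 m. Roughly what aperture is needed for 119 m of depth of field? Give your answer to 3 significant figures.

f/9.01

Write h = H − f = f²/(N·c). The thin-lens limits are Dn = s·h/(h + (s−f)) and Df = s·h/(h − (s−f)), so DoF = Df − Dn = 2·s·(s−f)·h / (h² − (s−f)²).
That is a quadratic in h: DoF·h² − 2·s·(s−f)·h − DoF·(s−f)² = 0 ⇒ h = (s−f)·(s + √(s² + DoF²)) / DoF = 189682 × (190000 + √(190000² + 119000²)) / 119000 = 189682 × (190000 + 224190) / 119000 ≈ 660204 mm.
Then N = f²/(c·h) = 318² / (0.017 × 660204) = 101124 / 11223 ≈ 9.01.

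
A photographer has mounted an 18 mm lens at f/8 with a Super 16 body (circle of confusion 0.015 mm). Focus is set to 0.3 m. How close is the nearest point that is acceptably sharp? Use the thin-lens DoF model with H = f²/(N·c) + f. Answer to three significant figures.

272 mm

Hyperfocal distance H = f²/(N·c) + f = 18²/(8 × 0.015) + 18 = 324/0.12 + 18 ≈ 2718.0 mm ≈ 2.718 m.
Near limit Dn = s·(H − f)/(H + s − 2f) = 300 × (2718.0 − 18) / (2718.0 + 300 − 2 × 18) = 300 × 2700.0 / 2982.0 ≈ 271.63 mm.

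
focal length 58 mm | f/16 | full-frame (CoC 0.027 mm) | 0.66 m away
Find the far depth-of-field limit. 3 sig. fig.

0.715 m

Hyperfocal distance H = f²/(N·c) + f = 58²/(16 × 0.027) + 58 = 3364/0.432 + 58 ≈ 7845.0 mm ≈ 7.845 m.
Far limit Df = s·(H − f)/(H − s) = 660 × (7845.0 − 58) / (7845.0 − 660) = 660 × 7787.0 / 7185.0 ≈ 715.30 mm ≈ 0.715 m.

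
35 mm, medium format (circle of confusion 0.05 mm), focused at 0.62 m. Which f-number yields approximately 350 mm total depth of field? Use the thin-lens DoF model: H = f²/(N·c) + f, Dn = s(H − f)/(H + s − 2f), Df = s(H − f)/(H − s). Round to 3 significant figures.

f/11

Write h = H − f = f²/(N·c). The thin-lens limits are Dn = s·h/(h + (s−f)) and Df = s·h/(h − (s−f)), so DoF = Df − Dn = 2·s·(s−f)·h / (h² − (s−f)²).
That is a quadratic in h: DoF·h² − 2·s·(s−f)·h − DoF·(s−f)² = 0 ⇒ h = (s−f)·(s + √(s² + DoF²)) / DoF = 585 × (620 + √(620² + 350²)) / 350 = 585 × (620 + 711.969) / 350 ≈ 2226.3 mm.
Then N = f²/(c·h) = 35² / (0.05 × 2226.3) = 1225 / 111.31 ≈ 11.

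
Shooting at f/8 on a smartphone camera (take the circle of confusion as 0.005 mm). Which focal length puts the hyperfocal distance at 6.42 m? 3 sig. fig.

16.0 mm

From H = f²/(N·c) + f, with f ≪ H: f ≈ √(H·N·c) = √(6420 × 8 × 0.005) = √256.80 ≈ 16.02 mm.
The +f correction barely moves this — solving exactly, f² + N·c·f − N·c·H = 0 ⇒ f = (−N·c + √((N·c)² + 4·N·c·H))/2 = (−0.04 + √1027.2)/2 ≈ 16.005 mm, so f ≈ 16.0 mm.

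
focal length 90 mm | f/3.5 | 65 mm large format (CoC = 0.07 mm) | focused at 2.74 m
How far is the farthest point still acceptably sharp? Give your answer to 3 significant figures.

2.98 m

Hyperfocal distance H = f²/(N·c) + f = 90²/(3.5 × 0.07) + 90 = 8100/0.245 + 90 ≈ 33151.2 mm ≈ 33.15 m.
Far limit Df = s·(H − f)/(H − s) = 2740 × (33151.2 − 90) / (33151.2 − 2740) = 2740 × 33061.2 / 30411.2 ≈ 2978.8 mm ≈ 2.98 m.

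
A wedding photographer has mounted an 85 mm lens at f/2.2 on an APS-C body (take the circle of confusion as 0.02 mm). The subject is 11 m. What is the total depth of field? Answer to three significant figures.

Hyperfocal distance H = f²/(N·c) + f = 85²/(2.2 × 0.02) + 85 = 7225/0.044 + 85 ≈ 164289.5 mm ≈ 164.3 m.
Near limit Dn = s·(H − f)/(H + s − 2f) = 11000 × (164289.5 − 85) / (164289.5 + 11000 − 2 × 85) = 11000 × 164204.5 / 175119.5 ≈ 10314.4 mm.
Far limit Df = s·(H − f)/(H − s) = 11000 × (164289.5 − 85) / (164289.5 − 11000) = 11000 × 164204.5 / 153289.5 ≈ 11783.3 mm.
Depth of field = Df − Dn = 11783.3 − 10314.4 ≈ 1468.9 mm ≈ 1.47 m.

1.47 m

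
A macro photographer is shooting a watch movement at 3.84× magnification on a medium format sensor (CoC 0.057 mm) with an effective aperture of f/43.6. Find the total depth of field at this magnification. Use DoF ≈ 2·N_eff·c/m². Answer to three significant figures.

0.337 mm

At magnification m, DoF ≈ 2·N_eff·c/m² = 2 × 43.6 × 0.057 / 3.84² = 4.97 / 14.75 ≈ 0.337 mm.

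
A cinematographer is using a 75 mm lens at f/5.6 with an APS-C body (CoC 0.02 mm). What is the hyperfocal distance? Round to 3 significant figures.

Hyperfocal distance H = f²/(N·c) + f = 75²/(5.6 × 0.02) + 75 = 5625/0.112 + 75 ≈ 50298.2 mm ≈ 50.3 m.

50.3 m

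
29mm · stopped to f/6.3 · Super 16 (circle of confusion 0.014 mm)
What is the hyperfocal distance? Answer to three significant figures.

Hyperfocal distance H = f²/(N·c) + f = 29²/(6.3 × 0.014) + 29 = 841/0.0882 + 29 ≈ 9564.1 mm ≈ 9.56 m.

9.56 m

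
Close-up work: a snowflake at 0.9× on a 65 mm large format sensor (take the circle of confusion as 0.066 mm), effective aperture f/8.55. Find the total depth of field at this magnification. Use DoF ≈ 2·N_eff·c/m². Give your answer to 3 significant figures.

At magnification m, DoF ≈ 2·N_eff·c/m² = 2 × 8.55 × 0.066 / 0.9² = 1.129 / 0.81 ≈ 1.39 mm.

1.39 mm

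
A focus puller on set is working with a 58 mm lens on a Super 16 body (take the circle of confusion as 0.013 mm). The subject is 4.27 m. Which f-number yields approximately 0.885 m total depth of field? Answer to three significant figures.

f/6.30

Write h = H − f = f²/(N·c). The thin-lens limits are Dn = s·h/(h + (s−f)) and Df = s·h/(h − (s−f)), so DoF = Df − Dn = 2·s·(s−f)·h / (h² − (s−f)²).
That is a quadratic in h: DoF·h² − 2·s·(s−f)·h − DoF·(s−f)² = 0 ⇒ h = (s−f)·(s + √(s² + DoF²)) / DoF = 4212 × (4270 + √(4270² + 885²)) / 885 = 4212 × (4270 + 4360.75) / 885 ≈ 41077 mm.
Then N = f²/(c·h) = 58² / (0.013 × 41077) = 3364 / 533.99 ≈ 6.30.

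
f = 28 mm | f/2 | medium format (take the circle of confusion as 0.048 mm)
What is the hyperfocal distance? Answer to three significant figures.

8.19 m

Hyperfocal distance H = f²/(N·c) + f = 28²/(2 × 0.048) + 28 = 784/0.096 + 28 ≈ 8194.7 mm ≈ 8.19 m.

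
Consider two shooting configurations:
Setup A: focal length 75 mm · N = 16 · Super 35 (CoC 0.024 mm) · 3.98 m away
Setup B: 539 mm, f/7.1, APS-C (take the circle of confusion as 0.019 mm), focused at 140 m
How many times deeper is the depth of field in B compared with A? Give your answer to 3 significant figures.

7.97

Setup A: H = 75²/(16×0.024) + 75 ≈ 14723.4 mm; DoF = Df − Dn = 5426.6 − 3142.3 ≈ 2284.3 mm.
Setup B: H = 539²/(7.1×0.019) + 539 ≈ 2154141.7 mm; DoF = Df − Dn = 149694 − 131485 ≈ 18209 mm.
Ratio = 18209 / 2284.3 ≈ 7.97.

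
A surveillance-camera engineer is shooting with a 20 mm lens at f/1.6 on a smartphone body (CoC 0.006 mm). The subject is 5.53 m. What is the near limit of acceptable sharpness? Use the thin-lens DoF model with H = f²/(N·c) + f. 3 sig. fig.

Hyperfocal distance H = f²/(N·c) + f = 20²/(1.6 × 0.006) + 20 = 400/0.0096 + 20 ≈ 41686.7 mm ≈ 41.69 m.
Near limit Dn = s·(H − f)/(H + s − 2f) = 5530 × (41686.7 − 20) / (41686.7 + 5530 − 2 × 20) = 5530 × 41666.7 / 47176.7 ≈ 4884.1 mm ≈ 4.88 m.

4.88 m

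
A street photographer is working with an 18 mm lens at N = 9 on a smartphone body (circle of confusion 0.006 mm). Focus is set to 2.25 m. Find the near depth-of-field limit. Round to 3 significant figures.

Hyperfocal distance H = f²/(N·c) + f = 18²/(9 × 0.006) + 18 = 324/0.054 + 18 ≈ 6018.0 mm ≈ 6.018 m.
Near limit Dn = s·(H − f)/(H + s − 2f) = 2250 × (6018.0 − 18) / (6018.0 + 2250 − 2 × 18) = 2250 × 6000.0 / 8232.0 ≈ 1639.9 mm ≈ 1.64 m.

1.64 m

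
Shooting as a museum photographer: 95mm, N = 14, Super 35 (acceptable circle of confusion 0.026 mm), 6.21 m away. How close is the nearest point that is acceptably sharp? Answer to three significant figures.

Hyperfocal distance H = f²/(N·c) + f = 95²/(14 × 0.026) + 95 = 9025/0.364 + 95 ≈ 24889.0 mm ≈ 24.89 m.
Near limit Dn = s·(H − f)/(H + s − 2f) = 6210 × (24889.0 − 95) / (24889.0 + 6210 − 2 × 95) = 6210 × 24794.0 / 30909.0 ≈ 4981.4 mm ≈ 4.98 m.

4.98 m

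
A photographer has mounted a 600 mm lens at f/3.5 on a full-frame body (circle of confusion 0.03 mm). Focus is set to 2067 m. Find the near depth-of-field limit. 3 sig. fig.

Hyperfocal distance H = f²/(N·c) + f = 600²/(3.5 × 0.03) + 600 = 360000/0.105 + 600 ≈ 3429171.4 mm ≈ 3429 m.
Near limit Dn = s·(H − f)/(H + s − 2f) = 2067000 × (3429171.4 − 600) / (3429171.4 + 2067000 − 2 × 600) = 2067000 × 3428571.4 / 5494971.4 ≈ 1289699 mm ≈ 1290 m.

1290 m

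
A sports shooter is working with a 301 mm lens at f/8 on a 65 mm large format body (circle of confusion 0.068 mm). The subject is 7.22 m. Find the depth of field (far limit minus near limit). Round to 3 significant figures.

0.601 m

Hyperfocal distance H = f²/(N·c) + f = 301²/(8 × 0.068) + 301 = 90601/0.544 + 301 ≈ 166847.0 mm ≈ 166.8 m.
Near limit Dn = s·(H − f)/(H + s − 2f) = 7220 × (166847.0 − 301) / (166847.0 + 7220 − 2 × 301) = 7220 × 166546.0 / 173465.0 ≈ 6932.02 mm.
Far limit Df = s·(H − f)/(H − s) = 7220 × (166847.0 − 301) / (166847.0 − 7220) = 7220 × 166546.0 / 159627.0 ≈ 7532.95 mm.
Depth of field = Df − Dn = 7532.95 − 6932.02 ≈ 600.93 mm ≈ 0.601 m.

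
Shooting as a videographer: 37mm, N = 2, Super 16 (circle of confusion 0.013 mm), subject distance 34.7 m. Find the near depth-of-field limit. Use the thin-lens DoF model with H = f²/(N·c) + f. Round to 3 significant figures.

20.9 m

Hyperfocal distance H = f²/(N·c) + f = 37²/(2 × 0.013) + 37 = 1369/0.026 + 37 ≈ 52690.8 mm ≈ 52.69 m.
Near limit Dn = s·(H − f)/(H + s − 2f) = 34700 × (52690.8 − 37) / (52690.8 + 34700 − 2 × 37) = 34700 × 52653.8 / 87316.8 ≈ 20925 mm ≈ 20.9 m.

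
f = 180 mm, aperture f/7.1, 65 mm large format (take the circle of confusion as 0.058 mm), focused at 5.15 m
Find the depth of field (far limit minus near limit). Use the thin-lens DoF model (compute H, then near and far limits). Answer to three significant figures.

0.653 m

Hyperfocal distance H = f²/(N·c) + f = 180²/(7.1 × 0.058) + 180 = 32400/0.4118 + 180 ≈ 78859.0 mm ≈ 78.86 m.
Near limit Dn = s·(H − f)/(H + s − 2f) = 5150 × (78859.0 − 180) / (78859.0 + 5150 − 2 × 180) = 5150 × 78679.0 / 83649.0 ≈ 4844.01 mm.
Far limit Df = s·(H − f)/(H − s) = 5150 × (78859.0 − 180) / (78859.0 − 5150) = 5150 × 78679.0 / 73709.0 ≈ 5497.25 mm.
Depth of field = Df − Dn = 5497.25 − 4844.01 ≈ 653.24 mm ≈ 0.653 m.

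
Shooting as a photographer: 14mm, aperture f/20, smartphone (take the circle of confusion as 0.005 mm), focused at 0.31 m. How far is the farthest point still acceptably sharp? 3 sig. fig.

Hyperfocal distance H = f²/(N·c) + f = 14²/(20 × 0.005) + 14 = 196/0.1 + 14 ≈ 1974.0 mm ≈ 1.974 m.
Far limit Df = s·(H − f)/(H − s) = 310 × (1974.0 − 14) / (1974.0 − 310) = 310 × 1960.0 / 1664.0 ≈ 365.14 mm.

365 mm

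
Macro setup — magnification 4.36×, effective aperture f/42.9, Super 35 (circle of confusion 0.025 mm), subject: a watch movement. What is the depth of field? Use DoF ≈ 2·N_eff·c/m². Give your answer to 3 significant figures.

At magnification m, DoF ≈ 2·N_eff·c/m² = 2 × 42.9 × 0.025 / 4.36² = 2.145 / 19.01 ≈ 0.113 mm.

0.113 mm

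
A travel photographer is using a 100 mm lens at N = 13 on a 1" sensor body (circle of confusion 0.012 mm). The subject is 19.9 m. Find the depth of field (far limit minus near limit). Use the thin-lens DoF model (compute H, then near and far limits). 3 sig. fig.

13.6 m

Hyperfocal distance H = f²/(N·c) + f = 100²/(13 × 0.012) + 100 = 10000/0.156 + 100 ≈ 64202.6 mm ≈ 64.20 m.
Near limit Dn = s·(H − f)/(H + s − 2f) = 19900 × (64202.6 − 100) / (64202.6 + 19900 − 2 × 100) = 19900 × 64102.6 / 83902.6 ≈ 15204 mm.
Far limit Df = s·(H − f)/(H − s) = 19900 × (64202.6 − 100) / (64202.6 − 19900) = 19900 × 64102.6 / 44302.6 ≈ 28794 mm.
Depth of field = Df − Dn = 28794 − 15204 ≈ 13590 mm ≈ 13.6 m.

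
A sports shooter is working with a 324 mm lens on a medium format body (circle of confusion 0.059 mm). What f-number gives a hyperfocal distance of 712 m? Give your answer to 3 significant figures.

f/2.50

Rearrange H = f²/(N·c) + f for N: N = f² / ((H − f)·c).
N = 324² / ((712000 − 324) × 0.059) = 104976 / 41989 ≈ 2.50.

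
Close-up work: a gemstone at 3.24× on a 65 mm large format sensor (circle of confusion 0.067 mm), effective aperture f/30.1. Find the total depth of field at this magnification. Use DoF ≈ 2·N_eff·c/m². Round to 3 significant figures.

0.384 mm

At magnification m, DoF ≈ 2·N_eff·c/m² = 2 × 30.1 × 0.067 / 3.24² = 4.033 / 10.5 ≈ 0.384 mm.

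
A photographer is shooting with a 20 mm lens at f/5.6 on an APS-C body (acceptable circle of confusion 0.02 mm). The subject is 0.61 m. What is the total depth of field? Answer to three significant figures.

207 mm

Hyperfocal distance H = f²/(N·c) + f = 20²/(5.6 × 0.02) + 20 = 400/0.112 + 20 ≈ 3591.4 mm ≈ 3.591 m.
Near limit Dn = s·(H − f)/(H + s − 2f) = 610 × (3591.4 − 20) / (3591.4 + 610 − 2 × 20) = 610 × 3571.4 / 4161.4 ≈ 523.52 mm.
Far limit Df = s·(H − f)/(H − s) = 610 × (3591.4 − 20) / (3591.4 − 610) = 610 × 3571.4 / 2981.4 ≈ 730.71 mm.
Depth of field = Df − Dn = 730.71 − 523.52 ≈ 207.19 mm.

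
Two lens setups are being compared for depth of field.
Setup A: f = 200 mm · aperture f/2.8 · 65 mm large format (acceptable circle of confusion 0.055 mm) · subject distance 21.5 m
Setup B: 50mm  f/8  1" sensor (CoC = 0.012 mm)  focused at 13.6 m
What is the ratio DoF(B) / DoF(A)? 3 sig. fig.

Setup A: H = 200²/(2.8×0.055) + 200 ≈ 259940.3 mm; DoF = Df − Dn = 23420.6 − 19870.5 ≈ 3550.1 mm.
Setup B: H = 50²/(8×0.012) + 50 ≈ 26091.7 mm; DoF = Df − Dn = 28352 − 8945 ≈ 19407 mm.
Ratio = 19407 / 3550.1 ≈ 5.47.

5.47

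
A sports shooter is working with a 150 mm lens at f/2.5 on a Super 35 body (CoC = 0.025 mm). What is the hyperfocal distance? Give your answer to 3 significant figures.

Hyperfocal distance H = f²/(N·c) + f = 150²/(2.5 × 0.025) + 150 = 22500/0.0625 + 150 ≈ 360150.0 mm ≈ 360 m.

360 m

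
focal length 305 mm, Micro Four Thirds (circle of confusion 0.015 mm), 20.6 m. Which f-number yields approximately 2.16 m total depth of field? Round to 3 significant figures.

Write h = H − f = f²/(N·c). The thin-lens limits are Dn = s·h/(h + (s−f)) and Df = s·h/(h − (s−f)), so DoF = Df − Dn = 2·s·(s−f)·h / (h² − (s−f)²).
That is a quadratic in h: DoF·h² − 2·s·(s−f)·h − DoF·(s−f)² = 0 ⇒ h = (s−f)·(s + √(s² + DoF²)) / DoF = 20295 × (20600 + √(20600² + 2160²)) / 2160 = 20295 × (20600 + 20712.9) / 2160 ≈ 388169 mm.
Then N = f²/(c·h) = 305² / (0.015 × 388169) = 93025 / 5822.5 ≈ 16.

f/16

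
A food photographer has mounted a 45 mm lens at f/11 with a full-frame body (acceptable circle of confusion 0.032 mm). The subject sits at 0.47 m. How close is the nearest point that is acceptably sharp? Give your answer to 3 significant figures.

Hyperfocal distance H = f²/(N·c) + f = 45²/(11 × 0.032) + 45 = 2025/0.352 + 45 ≈ 5797.8 mm ≈ 5.798 m.
Near limit Dn = s·(H − f)/(H + s − 2f) = 470 × (5797.8 − 45) / (5797.8 + 470 − 2 × 45) = 470 × 5752.8 / 6177.8 ≈ 437.67 mm.

438 mm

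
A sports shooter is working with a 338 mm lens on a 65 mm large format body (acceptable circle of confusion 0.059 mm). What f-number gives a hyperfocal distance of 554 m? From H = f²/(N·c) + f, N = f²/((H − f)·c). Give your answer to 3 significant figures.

f/3.50

Rearrange H = f²/(N·c) + f for N: N = f² / ((H − f)·c).
N = 338² / ((554000 − 338) × 0.059) = 114244 / 32666 ≈ 3.50.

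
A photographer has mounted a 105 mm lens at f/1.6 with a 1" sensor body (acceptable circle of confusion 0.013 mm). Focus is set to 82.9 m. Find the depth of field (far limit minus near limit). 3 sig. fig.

Hyperfocal distance H = f²/(N·c) + f = 105²/(1.6 × 0.013) + 105 = 11025/0.0208 + 105 ≈ 530153.1 mm ≈ 530.2 m.
Near limit Dn = s·(H − f)/(H + s − 2f) = 82900 × (530153.1 − 105) / (530153.1 + 82900 − 2 × 105) = 82900 × 530048.1 / 612843.1 ≈ 71700 mm.
Far limit Df = s·(H − f)/(H − s) = 82900 × (530153.1 − 105) / (530153.1 − 82900) = 82900 × 530048.1 / 447253.1 ≈ 98246 mm.
Depth of field = Df − Dn = 98246 − 71700 ≈ 26546 mm ≈ 26.5 m.

26.5 m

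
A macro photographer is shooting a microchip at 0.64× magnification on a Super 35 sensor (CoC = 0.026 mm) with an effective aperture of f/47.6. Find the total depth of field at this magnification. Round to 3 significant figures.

6.04 mm

At magnification m, DoF ≈ 2·N_eff·c/m² = 2 × 47.6 × 0.026 / 0.64² = 2.475 / 0.4096 ≈ 6.04 mm.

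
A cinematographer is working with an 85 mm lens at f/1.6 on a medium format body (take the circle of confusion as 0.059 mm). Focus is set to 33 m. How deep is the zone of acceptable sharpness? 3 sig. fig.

34.8 m

Hyperfocal distance H = f²/(N·c) + f = 85²/(1.6 × 0.059) + 85 = 7225/0.0944 + 85 ≈ 76621.0 mm ≈ 76.62 m.
Near limit Dn = s·(H − f)/(H + s − 2f) = 33000 × (76621.0 − 85) / (76621.0 + 33000 − 2 × 85) = 33000 × 76536.0 / 109451.0 ≈ 23076 mm.
Far limit Df = s·(H − f)/(H − s) = 33000 × (76621.0 − 85) / (76621.0 − 33000) = 33000 × 76536.0 / 43621.0 ≈ 57901 mm.
Depth of field = Df − Dn = 57901 − 23076 ≈ 34825 mm ≈ 34.8 m.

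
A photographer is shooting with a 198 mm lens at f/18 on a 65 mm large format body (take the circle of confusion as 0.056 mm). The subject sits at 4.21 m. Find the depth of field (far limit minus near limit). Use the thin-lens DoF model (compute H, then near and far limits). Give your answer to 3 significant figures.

Hyperfocal distance H = f²/(N·c) + f = 198²/(18 × 0.056) + 198 = 39204/1.008 + 198 ≈ 39090.9 mm ≈ 39.09 m.
Near limit Dn = s·(H − f)/(H + s − 2f) = 4210 × (39090.9 − 198) / (39090.9 + 4210 − 2 × 198) = 4210 × 38892.9 / 42904.9 ≈ 3816.33 mm.
Far limit Df = s·(H − f)/(H − s) = 4210 × (39090.9 − 198) / (39090.9 − 4210) = 4210 × 38892.9 / 34880.9 ≈ 4694.23 mm.
Depth of field = Df − Dn = 4694.23 − 3816.33 ≈ 877.90 mm ≈ 0.878 m.

0.878 m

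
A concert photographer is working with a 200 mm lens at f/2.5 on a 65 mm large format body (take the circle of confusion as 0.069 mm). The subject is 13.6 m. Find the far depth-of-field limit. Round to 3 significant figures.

Hyperfocal distance H = f²/(N·c) + f = 200²/(2.5 × 0.069) + 200 = 40000/0.1725 + 200 ≈ 232084.1 mm ≈ 232.1 m.
Far limit Df = s·(H − f)/(H − s) = 13600 × (232084.1 − 200) / (232084.1 − 13600) = 13600 × 231884.1 / 218484.1 ≈ 14434 mm ≈ 14.4 m.

14.4 m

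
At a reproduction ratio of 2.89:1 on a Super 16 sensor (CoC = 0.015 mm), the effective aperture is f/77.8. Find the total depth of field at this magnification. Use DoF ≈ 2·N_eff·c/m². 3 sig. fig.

0.279 mm

At magnification m, DoF ≈ 2·N_eff·c/m² = 2 × 77.8 × 0.015 / 2.89² = 2.334 / 8.352 ≈ 0.279 mm.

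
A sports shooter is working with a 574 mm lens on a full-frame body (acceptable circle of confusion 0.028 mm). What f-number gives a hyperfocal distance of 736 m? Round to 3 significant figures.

f/16

Rearrange H = f²/(N·c) + f for N: N = f² / ((H − f)·c).
N = 574² / ((736000 − 574) × 0.028) = 329476 / 20592 ≈ 16.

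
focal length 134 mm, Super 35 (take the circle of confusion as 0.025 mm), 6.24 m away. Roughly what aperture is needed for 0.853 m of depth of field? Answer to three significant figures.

Write h = H − f = f²/(N·c). The thin-lens limits are Dn = s·h/(h + (s−f)) and Df = s·h/(h − (s−f)), so DoF = Df − Dn = 2·s·(s−f)·h / (h² − (s−f)²).
That is a quadratic in h: DoF·h² − 2·s·(s−f)·h − DoF·(s−f)² = 0 ⇒ h = (s−f)·(s + √(s² + DoF²)) / DoF = 6106 × (6240 + √(6240² + 853²)) / 853 = 6106 × (6240 + 6298.03) / 853 ≈ 89751 mm.
Then N = f²/(c·h) = 134² / (0.025 × 89751) = 17956 / 2243.8 ≈ 8.

f/8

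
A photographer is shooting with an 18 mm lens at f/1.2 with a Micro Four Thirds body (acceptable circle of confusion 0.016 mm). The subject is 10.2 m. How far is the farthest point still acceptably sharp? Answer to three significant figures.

Hyperfocal distance H = f²/(N·c) + f = 18²/(1.2 × 0.016) + 18 = 324/0.0192 + 18 ≈ 16893.0 mm ≈ 16.89 m.
Far limit Df = s·(H − f)/(H − s) = 10200 × (16893.0 − 18) / (16893.0 − 10200) = 10200 × 16875.0 / 6693.0 ≈ 25717 mm ≈ 25.7 m.

25.7 m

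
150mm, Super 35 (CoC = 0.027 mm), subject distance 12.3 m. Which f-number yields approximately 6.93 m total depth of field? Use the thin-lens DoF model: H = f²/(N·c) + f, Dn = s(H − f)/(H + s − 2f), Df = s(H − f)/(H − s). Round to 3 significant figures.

Write h = H − f = f²/(N·c). The thin-lens limits are Dn = s·h/(h + (s−f)) and Df = s·h/(h − (s−f)), so DoF = Df − Dn = 2·s·(s−f)·h / (h² − (s−f)²).
That is a quadratic in h: DoF·h² − 2·s·(s−f)·h − DoF·(s−f)² = 0 ⇒ h = (s−f)·(s + √(s² + DoF²)) / DoF = 12150 × (12300 + √(12300² + 6930²)) / 6930 = 12150 × (12300 + 14117.9) / 6930 ≈ 46317 mm.
Then N = f²/(c·h) = 150² / (0.027 × 46317) = 22500 / 1250.6 ≈ 18.

f/18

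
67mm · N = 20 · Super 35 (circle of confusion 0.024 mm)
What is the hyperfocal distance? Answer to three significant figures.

9.42 m

Hyperfocal distance H = f²/(N·c) + f = 67²/(20 × 0.024) + 67 = 4489/0.48 + 67 ≈ 9419.1 mm ≈ 9.42 m.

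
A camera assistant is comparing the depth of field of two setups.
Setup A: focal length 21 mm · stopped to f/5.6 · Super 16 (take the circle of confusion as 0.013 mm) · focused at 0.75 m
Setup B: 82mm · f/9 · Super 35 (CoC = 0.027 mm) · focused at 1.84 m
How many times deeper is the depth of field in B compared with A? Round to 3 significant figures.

Setup A: H = 21²/(5.6×0.013) + 21 ≈ 6078.7 mm; DoF = Df − Dn = 852.60 − 669.44 ≈ 183.16 mm.
Setup B: H = 82²/(9×0.027) + 82 ≈ 27752.8 mm; DoF = Df − Dn = 1964.83 − 1730.08 ≈ 234.75 mm.
Ratio = 234.75 / 183.16 ≈ 1.28.

1.28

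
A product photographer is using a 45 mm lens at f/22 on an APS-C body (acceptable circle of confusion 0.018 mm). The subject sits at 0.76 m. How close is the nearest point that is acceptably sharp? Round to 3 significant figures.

0.667 m

Hyperfocal distance H = f²/(N·c) + f = 45²/(22 × 0.018) + 45 = 2025/0.396 + 45 ≈ 5158.6 mm ≈ 5.159 m.
Near limit Dn = s·(H − f)/(H + s − 2f) = 760 × (5158.6 − 45) / (5158.6 + 760 − 2 × 45) = 760 × 5113.6 / 5828.6 ≈ 666.77 mm ≈ 0.667 m.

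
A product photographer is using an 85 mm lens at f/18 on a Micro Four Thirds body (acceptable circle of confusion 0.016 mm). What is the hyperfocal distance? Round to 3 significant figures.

25.2 m

Hyperfocal distance H = f²/(N·c) + f = 85²/(18 × 0.016) + 85 = 7225/0.288 + 85 ≈ 25171.8 mm ≈ 25.2 m.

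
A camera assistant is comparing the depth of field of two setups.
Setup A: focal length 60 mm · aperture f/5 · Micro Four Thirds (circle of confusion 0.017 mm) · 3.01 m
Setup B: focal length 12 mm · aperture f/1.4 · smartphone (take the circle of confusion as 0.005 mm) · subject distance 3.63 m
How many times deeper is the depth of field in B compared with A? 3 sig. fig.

3.13

Setup A: H = 60²/(5×0.017) + 60 ≈ 42412.9 mm; DoF = Df − Dn = 3235.35 − 2814.00 ≈ 421.35 mm.
Setup B: H = 12²/(1.4×0.005) + 12 ≈ 20583.4 mm; DoF = Df − Dn = 4404.7 − 3087.1 ≈ 1317.6 mm.
Ratio = 1317.6 / 421.35 ≈ 3.13.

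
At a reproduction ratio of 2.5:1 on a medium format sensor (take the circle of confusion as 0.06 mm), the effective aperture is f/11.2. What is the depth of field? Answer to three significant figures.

0.215 mm

At magnification m, DoF ≈ 2·N_eff·c/m² = 2 × 11.2 × 0.06 / 2.5² = 1.344 / 6.25 ≈ 0.215 mm.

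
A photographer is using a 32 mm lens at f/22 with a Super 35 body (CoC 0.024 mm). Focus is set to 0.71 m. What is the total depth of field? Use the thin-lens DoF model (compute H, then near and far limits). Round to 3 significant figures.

0.566 m

Hyperfocal distance H = f²/(N·c) + f = 32²/(22 × 0.024) + 32 = 1024/0.528 + 32 ≈ 1971.4 mm ≈ 1.971 m.
Near limit Dn = s·(H − f)/(H + s − 2f) = 710 × (1971.4 − 32) / (1971.4 + 710 − 2 × 32) = 710 × 1939.4 / 2617.4 ≈ 526.08 mm.
Far limit Df = s·(H − f)/(H − s) = 710 × (1971.4 − 32) / (1971.4 − 710) = 710 × 1939.4 / 1261.4 ≈ 1091.63 mm.
Depth of field = Df − Dn = 1091.63 − 526.08 ≈ 565.55 mm ≈ 0.566 m.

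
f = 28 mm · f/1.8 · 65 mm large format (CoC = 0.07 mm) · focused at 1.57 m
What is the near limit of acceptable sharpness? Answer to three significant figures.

Hyperfocal distance H = f²/(N·c) + f = 28²/(1.8 × 0.07) + 28 = 784/0.126 + 28 ≈ 6250.2 mm ≈ 6.250 m.
Near limit Dn = s·(H − f)/(H + s − 2f) = 1570 × (6250.2 − 28) / (6250.2 + 1570 − 2 × 28) = 1570 × 6222.2 / 7764.2 ≈ 1258.2 mm ≈ 1.26 m.

1.26 m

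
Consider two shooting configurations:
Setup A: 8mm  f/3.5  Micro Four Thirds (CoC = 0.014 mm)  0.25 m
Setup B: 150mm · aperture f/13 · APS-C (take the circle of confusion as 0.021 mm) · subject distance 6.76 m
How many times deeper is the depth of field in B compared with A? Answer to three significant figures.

Setup A: H = 8²/(3.5×0.014) + 8 ≈ 1314.1 mm; DoF = Df − Dn = 306.854 − 210.920 ≈ 95.934 mm.
Setup B: H = 150²/(13×0.021) + 150 ≈ 82567.6 mm; DoF = Df − Dn = 7349.4 − 6258.1 ≈ 1091.3 mm.
Ratio = 1091.3 / 95.934 ≈ 11.4.

11.4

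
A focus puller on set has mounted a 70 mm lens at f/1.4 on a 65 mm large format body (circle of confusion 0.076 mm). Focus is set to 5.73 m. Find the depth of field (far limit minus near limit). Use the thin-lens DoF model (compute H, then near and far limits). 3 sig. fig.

Hyperfocal distance H = f²/(N·c) + f = 70²/(1.4 × 0.076) + 70 = 4900/0.1064 + 70 ≈ 46122.6 mm ≈ 46.12 m.
Near limit Dn = s·(H − f)/(H + s − 2f) = 5730 × (46122.6 − 70) / (46122.6 + 5730 − 2 × 70) = 5730 × 46052.6 / 51712.6 ≈ 5102.8 mm.
Far limit Df = s·(H − f)/(H − s) = 5730 × (46122.6 − 70) / (46122.6 − 5730) = 5730 × 46052.6 / 40392.6 ≈ 6532.9 mm.
Depth of field = Df − Dn = 6532.9 − 5102.8 ≈ 1430.1 mm ≈ 1.43 m.

1.43 m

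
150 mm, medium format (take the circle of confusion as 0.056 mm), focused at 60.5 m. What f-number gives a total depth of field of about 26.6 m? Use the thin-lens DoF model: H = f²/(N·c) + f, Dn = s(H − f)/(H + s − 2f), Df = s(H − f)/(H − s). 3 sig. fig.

f/1.40

Write h = H − f = f²/(N·c). The thin-lens limits are Dn = s·h/(h + (s−f)) and Df = s·h/(h − (s−f)), so DoF = Df − Dn = 2·s·(s−f)·h / (h² − (s−f)²).
That is a quadratic in h: DoF·h² − 2·s·(s−f)·h − DoF·(s−f)² = 0 ⇒ h = (s−f)·(s + √(s² + DoF²)) / DoF = 60350 × (60500 + √(60500² + 26600²)) / 26600 = 60350 × (60500 + 66089.4) / 26600 ≈ 287206 mm.
Then N = f²/(c·h) = 150² / (0.056 × 287206) = 22500 / 16084 ≈ 1.40.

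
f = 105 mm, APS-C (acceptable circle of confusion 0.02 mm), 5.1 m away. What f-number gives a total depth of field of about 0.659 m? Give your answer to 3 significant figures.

f/7.10

Write h = H − f = f²/(N·c). The thin-lens limits are Dn = s·h/(h + (s−f)) and Df = s·h/(h − (s−f)), so DoF = Df − Dn = 2·s·(s−f)·h / (h² − (s−f)²).
That is a quadratic in h: DoF·h² − 2·s·(s−f)·h − DoF·(s−f)² = 0 ⇒ h = (s−f)·(s + √(s² + DoF²)) / DoF = 4995 × (5100 + √(5100² + 659²)) / 659 = 4995 × (5100 + 5142.40) / 659 ≈ 77634 mm.
Then N = f²/(c·h) = 105² / (0.02 × 77634) = 11025 / 1552.7 ≈ 7.10.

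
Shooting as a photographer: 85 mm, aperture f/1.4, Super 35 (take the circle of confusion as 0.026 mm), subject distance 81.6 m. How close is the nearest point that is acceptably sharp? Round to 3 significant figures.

Hyperfocal distance H = f²/(N·c) + f = 85²/(1.4 × 0.026) + 85 = 7225/0.0364 + 85 ≈ 198574.0 mm ≈ 198.6 m.
Near limit Dn = s·(H − f)/(H + s − 2f) = 81600 × (198574.0 − 85) / (198574.0 + 81600 − 2 × 85) = 81600 × 198489.0 / 280004.0 ≈ 57845 mm ≈ 57.8 m.

57.8 m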